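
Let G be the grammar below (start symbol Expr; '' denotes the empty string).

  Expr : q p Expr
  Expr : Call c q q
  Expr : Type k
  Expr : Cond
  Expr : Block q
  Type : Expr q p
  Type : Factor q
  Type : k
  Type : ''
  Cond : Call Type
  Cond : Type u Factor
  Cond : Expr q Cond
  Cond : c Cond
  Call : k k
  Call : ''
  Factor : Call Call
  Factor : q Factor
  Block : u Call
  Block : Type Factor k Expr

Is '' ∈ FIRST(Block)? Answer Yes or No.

Nullable nonterminals: Call, Cond, Expr, Factor, Type.
No production of Block has an RHS whose symbols are all nullable, so Block is not nullable.

No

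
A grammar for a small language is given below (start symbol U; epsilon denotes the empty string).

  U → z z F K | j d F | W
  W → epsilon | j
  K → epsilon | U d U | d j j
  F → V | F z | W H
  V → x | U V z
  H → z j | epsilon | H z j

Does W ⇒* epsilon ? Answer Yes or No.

Yes

W has an epsilon-production, so W ⇒ epsilon.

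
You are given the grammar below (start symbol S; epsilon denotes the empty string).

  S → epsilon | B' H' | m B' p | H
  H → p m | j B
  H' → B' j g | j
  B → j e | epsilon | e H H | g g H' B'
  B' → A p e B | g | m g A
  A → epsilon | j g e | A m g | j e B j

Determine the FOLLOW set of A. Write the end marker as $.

In B' → A p e B: add FIRST(p e B) = { p }.
In B' → m g A: A is at the end, add FOLLOW(B') = { $, g, j, m, p }.
In A → A m g: add FIRST(m g) = { m }.
Union: FOLLOW(A) = { $, g, j, m, p }.

{ $, g, j, m, p }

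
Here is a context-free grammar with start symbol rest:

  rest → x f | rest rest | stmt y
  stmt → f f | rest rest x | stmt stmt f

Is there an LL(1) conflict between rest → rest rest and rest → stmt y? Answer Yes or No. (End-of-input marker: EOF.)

Yes

FIRST(rest rest) = { f, x } and FIRST(stmt y) = { f, x }.
Both contain f, so the two alternatives are not disjoint — LL(1) conflict.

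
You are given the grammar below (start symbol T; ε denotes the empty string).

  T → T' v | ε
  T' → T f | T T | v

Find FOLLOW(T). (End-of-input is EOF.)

T is the start symbol, so EOF ∈ FOLLOW(T).
In T' → T f: add FIRST(f) = { f }.
In T' → T T: add FIRST(T)\{ε} = { f, v }.
  Since T is nullable, also add FOLLOW(T') = { v }.
In T' → T T: T is at the end, add FOLLOW(T') = { v }.
Union: FOLLOW(T) = { EOF, f, v }.

{ EOF, f, v }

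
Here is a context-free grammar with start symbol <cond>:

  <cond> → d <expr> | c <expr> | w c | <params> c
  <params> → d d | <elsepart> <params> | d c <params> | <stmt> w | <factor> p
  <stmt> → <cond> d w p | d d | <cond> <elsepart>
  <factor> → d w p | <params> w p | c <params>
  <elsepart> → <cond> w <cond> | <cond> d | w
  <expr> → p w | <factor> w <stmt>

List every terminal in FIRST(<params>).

<params> → d d contributes {d}.
From <params> → <elsepart> <params>: add FIRST(<elsepart>) = { c, d, w }.
<params> → d c <params> contributes {d}.
From <params> → <stmt> w: add FIRST(<stmt>) = { c, d, w }.
From <params> → <factor> p: add FIRST(<factor>) = { c, d, w }.
Union: FIRST(<params>) = { c, d, w }.

{ c, d, w }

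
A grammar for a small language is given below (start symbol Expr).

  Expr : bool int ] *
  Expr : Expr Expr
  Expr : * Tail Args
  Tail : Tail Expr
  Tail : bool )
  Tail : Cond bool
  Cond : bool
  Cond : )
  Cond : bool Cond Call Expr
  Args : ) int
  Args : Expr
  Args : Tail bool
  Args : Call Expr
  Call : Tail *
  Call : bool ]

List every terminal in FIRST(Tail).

From Tail : Tail Expr: add FIRST(Tail) = { ), bool }.
Tail : bool ) contributes {bool}.
From Tail : Cond bool: add FIRST(Cond) = { ), bool }.
Union: FIRST(Tail) = { ), bool }.

{ ), bool }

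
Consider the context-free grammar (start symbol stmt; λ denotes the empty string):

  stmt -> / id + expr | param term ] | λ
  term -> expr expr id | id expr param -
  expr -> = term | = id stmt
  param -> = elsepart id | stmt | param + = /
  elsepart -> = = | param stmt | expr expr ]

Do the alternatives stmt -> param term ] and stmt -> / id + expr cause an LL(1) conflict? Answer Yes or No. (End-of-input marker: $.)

Yes

FIRST(param term ]) = { +, /, =, id } and FIRST(/ id + expr) = { / }.
Both contain /, so the two alternatives are not disjoint — LL(1) conflict.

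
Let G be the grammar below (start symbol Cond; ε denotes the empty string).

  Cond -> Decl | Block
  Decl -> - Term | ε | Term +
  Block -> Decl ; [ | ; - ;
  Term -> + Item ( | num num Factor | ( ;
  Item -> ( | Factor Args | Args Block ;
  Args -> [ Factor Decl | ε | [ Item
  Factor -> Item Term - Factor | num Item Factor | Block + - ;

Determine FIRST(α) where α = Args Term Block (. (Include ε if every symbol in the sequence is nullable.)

{ (, +, [, num }

Add FIRST(Args)\{ε} = { [ }; Args is nullable, continue.
Add FIRST(Term) = { (, +, num }; Term is not nullable, stop.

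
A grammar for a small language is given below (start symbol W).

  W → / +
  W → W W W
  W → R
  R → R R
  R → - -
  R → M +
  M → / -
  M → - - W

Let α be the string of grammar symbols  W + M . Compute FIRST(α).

{ -, / }

Add FIRST(W) = { -, / }; W is not nullable, stop.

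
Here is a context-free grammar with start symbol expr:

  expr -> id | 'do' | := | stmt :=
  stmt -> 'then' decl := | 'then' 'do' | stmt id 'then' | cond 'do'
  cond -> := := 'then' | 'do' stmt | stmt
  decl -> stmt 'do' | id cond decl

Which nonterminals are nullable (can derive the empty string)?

No nonterminal has an empty production or an RHS whose symbols are all nullable.

{ } (none)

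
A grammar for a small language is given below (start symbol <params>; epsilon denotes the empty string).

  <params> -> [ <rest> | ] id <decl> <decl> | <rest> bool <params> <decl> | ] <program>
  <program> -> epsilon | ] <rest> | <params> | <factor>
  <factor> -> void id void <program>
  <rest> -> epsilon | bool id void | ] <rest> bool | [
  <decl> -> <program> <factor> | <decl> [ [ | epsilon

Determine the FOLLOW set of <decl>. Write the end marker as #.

{ #, [, ], bool, void }

In <params> -> ] id <decl> <decl>: add FIRST(<decl>)\{epsilon} = { [, ], bool, void }.
  Since <decl> is nullable, also add FOLLOW(<params>) = { #, [, ], bool, void }.
In <params> -> ] id <decl> <decl>: <decl> is at the end, add FOLLOW(<params>) = { #, [, ], bool, void }.
In <params> -> <rest> bool <params> <decl>: <decl> is at the end, add FOLLOW(<params>) = { #, [, ], bool, void }.
In <decl> -> <decl> [ [: add FIRST([ [) = { [ }.
Union: FOLLOW(<decl>) = { #, [, ], bool, void }.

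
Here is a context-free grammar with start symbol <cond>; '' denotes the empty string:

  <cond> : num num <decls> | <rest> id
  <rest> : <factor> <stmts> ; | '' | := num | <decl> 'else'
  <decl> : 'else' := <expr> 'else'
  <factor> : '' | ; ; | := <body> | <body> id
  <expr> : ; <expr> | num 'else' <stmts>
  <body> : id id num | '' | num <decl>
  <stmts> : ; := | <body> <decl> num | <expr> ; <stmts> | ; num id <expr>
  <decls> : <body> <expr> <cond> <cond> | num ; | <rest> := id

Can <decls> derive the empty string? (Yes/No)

Nullable nonterminals: <body>, <factor>, <rest>.
No production of <decls> has an RHS whose symbols are all nullable, so <decls> is not nullable.

No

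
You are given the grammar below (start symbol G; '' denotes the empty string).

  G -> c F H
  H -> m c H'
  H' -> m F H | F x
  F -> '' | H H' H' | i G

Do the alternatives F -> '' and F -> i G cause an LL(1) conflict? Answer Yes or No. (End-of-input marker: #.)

No

FIRST('') = { '' } and FIRST(i G) = { i }.
The first is nullable but FOLLOW(F) = { m, x } is disjoint from FIRST of the second.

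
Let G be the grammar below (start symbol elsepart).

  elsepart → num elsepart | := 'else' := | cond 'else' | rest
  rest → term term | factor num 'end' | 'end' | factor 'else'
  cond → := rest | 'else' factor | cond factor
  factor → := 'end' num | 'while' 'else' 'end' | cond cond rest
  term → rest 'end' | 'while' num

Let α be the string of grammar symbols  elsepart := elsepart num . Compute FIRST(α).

{ 'else', 'end', 'while', :=, num }

Add FIRST(elsepart) = { 'else', 'end', 'while', :=, num }; elsepart is not nullable, stop.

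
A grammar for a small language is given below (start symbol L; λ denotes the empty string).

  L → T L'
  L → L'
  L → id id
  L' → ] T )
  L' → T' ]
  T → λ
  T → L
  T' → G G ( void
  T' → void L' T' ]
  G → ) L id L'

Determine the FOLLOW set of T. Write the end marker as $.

In L → T L': add FIRST(L') = { ), ], void }.
In L' → ] T ): add FIRST()) = { ) }.
Union: FOLLOW(T) = { ), ], void }.

{ ), ], void }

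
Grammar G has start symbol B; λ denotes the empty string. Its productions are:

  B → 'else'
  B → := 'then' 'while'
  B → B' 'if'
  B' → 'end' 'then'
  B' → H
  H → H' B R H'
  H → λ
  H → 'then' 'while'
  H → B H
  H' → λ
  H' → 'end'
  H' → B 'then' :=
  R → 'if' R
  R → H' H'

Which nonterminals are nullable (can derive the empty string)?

Directly nullable (have an λ-production): H, H'.
B' → H with every symbol nullable, so B' is nullable.
R → H' H' with every symbol nullable, so R is nullable.
No other nonterminal has a production whose RHS symbols are all nullable.

{ B', H, H', R }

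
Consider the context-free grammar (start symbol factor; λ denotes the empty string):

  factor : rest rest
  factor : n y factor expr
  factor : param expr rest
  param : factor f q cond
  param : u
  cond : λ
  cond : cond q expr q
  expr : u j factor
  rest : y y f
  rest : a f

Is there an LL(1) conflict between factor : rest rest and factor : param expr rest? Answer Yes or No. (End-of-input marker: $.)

FIRST(rest rest) = { a, y } and FIRST(param expr rest) = { a, n, u, y }.
Both contain a, so the two alternatives are not disjoint — LL(1) conflict.

Yes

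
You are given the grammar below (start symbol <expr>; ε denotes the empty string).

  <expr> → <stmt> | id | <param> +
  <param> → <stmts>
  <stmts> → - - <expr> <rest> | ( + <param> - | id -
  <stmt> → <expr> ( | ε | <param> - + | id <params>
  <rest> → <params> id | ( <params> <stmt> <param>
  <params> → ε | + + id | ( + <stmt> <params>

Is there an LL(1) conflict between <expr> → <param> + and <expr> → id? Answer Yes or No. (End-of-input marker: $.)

FIRST(<param> +) = { (, -, id } and FIRST(id) = { id }.
Both contain id, so the two alternatives are not disjoint — LL(1) conflict.

Yes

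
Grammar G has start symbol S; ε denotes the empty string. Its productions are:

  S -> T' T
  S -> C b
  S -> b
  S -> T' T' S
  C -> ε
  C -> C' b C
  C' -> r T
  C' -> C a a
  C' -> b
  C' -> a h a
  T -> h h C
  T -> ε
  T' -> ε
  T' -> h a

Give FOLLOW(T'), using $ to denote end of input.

In S -> T' T: add FIRST(T)\{ε} = { h }.
  Since T is nullable, also add FOLLOW(S) = { $ }.
In S -> T' T' S: add FIRST(T' S)\{ε} = { a, b, h, r }.
  Since T' S is nullable, also add FOLLOW(S) = { $ }.
In S -> T' T' S: add FIRST(S)\{ε} = { a, b, h, r }.
  Since S is nullable, also add FOLLOW(S) = { $ }.
Union: FOLLOW(T') = { $, a, b, h, r }.

{ $, a, b, h, r }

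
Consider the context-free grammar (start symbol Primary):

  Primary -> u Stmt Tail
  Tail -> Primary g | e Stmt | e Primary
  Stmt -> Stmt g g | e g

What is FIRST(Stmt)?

From Stmt -> Stmt g g: add FIRST(Stmt) = { e }.
Stmt -> e g contributes {e}.
Union: FIRST(Stmt) = { e }.

{ e }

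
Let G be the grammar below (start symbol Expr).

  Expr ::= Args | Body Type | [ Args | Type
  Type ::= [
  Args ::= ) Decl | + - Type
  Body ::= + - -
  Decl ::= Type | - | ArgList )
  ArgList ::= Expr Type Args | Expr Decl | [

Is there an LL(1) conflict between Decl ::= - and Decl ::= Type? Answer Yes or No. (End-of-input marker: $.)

No

FIRST(-) = { - } and FIRST(Type) = { [ }.
The FIRST sets are disjoint and neither alternative is nullable — no conflict.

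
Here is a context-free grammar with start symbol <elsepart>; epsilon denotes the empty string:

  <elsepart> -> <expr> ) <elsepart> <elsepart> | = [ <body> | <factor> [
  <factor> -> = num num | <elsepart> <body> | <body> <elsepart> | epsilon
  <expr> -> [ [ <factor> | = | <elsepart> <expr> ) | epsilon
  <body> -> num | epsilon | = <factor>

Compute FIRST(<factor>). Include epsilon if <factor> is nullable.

<factor> -> = num num contributes {=}.
From <factor> -> <elsepart> <body>: add FIRST(<elsepart>) = { ), =, [, num }.
From <factor> -> <body> <elsepart>: <body> nullable, take FIRST(<body>) ∪ FIRST(<elsepart>) = { ), =, [, num }.
<factor> -> epsilon contributes epsilon.
Union: FIRST(<factor>) = { ), =, [, num, epsilon }.

{ ), =, [, num, epsilon }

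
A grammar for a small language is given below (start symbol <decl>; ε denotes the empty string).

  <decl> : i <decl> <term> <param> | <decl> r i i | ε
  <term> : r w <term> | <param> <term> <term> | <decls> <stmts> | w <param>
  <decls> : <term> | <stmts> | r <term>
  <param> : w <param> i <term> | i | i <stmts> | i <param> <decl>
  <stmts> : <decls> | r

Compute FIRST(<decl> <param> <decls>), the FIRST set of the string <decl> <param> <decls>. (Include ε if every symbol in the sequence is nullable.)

{ i, r, w }

Add FIRST(<decl>)\{ε} = { i, r }; <decl> is nullable, continue.
Add FIRST(<param>) = { i, w }; <param> is not nullable, stop.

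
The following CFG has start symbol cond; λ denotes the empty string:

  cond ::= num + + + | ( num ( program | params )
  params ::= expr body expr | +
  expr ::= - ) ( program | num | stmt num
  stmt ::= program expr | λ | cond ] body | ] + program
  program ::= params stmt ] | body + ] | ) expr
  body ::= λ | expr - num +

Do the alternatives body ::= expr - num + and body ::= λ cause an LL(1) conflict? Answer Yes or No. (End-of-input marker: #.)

Yes

FIRST(expr - num +) = { (, ), +, -, ], num } and FIRST(λ) = { λ }.
The second alternative is nullable and FOLLOW(body) = { (, ), +, -, ], num } shares ( with FIRST of the first — conflict.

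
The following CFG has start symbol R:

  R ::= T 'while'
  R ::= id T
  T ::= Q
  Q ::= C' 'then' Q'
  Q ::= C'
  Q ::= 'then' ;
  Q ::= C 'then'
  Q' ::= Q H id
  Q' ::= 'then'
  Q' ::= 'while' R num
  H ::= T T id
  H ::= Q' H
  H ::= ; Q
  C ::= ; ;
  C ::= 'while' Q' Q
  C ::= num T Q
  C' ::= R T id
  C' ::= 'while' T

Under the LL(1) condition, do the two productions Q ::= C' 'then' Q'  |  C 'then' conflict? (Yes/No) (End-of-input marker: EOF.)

Yes

FIRST(C' 'then' Q') = { 'then', 'while', ;, id, num } and FIRST(C 'then') = { 'while', ;, num }.
Both contain 'while', so the two alternatives are not disjoint — LL(1) conflict.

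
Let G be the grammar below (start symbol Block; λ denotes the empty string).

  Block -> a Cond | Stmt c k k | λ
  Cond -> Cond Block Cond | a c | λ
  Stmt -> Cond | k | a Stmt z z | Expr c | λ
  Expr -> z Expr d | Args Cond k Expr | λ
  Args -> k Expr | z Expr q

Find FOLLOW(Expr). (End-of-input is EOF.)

{ a, c, d, k, q, z }

In Stmt -> Expr c: add FIRST(c) = { c }.
In Expr -> z Expr d: add FIRST(d) = { d }.
In Expr -> Args Cond k Expr: Expr is at the end, add FOLLOW(Expr) = { a, c, d, k, q, z }.
In Args -> k Expr: Expr is at the end, add FOLLOW(Args) = { a, c, k, z }.
In Args -> z Expr q: add FIRST(q) = { q }.
Union: FOLLOW(Expr) = { a, c, d, k, q, z }.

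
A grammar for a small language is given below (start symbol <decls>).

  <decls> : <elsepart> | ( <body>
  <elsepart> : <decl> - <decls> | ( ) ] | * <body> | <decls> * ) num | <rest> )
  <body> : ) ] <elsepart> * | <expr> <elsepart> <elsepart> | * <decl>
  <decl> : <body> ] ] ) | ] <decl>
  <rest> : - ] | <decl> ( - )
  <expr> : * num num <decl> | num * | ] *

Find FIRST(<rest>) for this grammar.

<rest> : - ] contributes {-}.
From <rest> : <decl> ( - ): add FIRST(<decl>) = { ), *, ], num }.
Union: FIRST(<rest>) = { ), *, -, ], num }.

{ ), *, -, ], num }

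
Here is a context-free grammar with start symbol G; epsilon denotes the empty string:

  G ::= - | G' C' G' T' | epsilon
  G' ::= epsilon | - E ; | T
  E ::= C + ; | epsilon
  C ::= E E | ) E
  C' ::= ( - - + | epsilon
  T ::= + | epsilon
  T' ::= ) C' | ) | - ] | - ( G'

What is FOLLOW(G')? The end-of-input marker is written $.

In G ::= G' C' G' T': add FIRST(C' G' T') = { (, ), +, - }.
In G ::= G' C' G' T': add FIRST(T') = { ), - }.
In T' ::= - ( G': G' is at the end, add FOLLOW(T') = { $ }.
Union: FOLLOW(G') = { $, (, ), +, - }.

{ $, (, ), +, - }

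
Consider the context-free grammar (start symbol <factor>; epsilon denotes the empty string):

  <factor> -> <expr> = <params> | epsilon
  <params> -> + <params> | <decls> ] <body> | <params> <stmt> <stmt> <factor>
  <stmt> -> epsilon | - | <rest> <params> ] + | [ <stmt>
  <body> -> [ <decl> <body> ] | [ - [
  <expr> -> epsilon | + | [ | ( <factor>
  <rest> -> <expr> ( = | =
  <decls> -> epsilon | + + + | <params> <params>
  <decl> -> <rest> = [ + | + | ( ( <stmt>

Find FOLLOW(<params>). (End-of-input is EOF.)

In <factor> -> <expr> = <params>: <params> is at the end, add FOLLOW(<factor>) = { EOF, (, +, -, =, [, ] }.
In <params> -> + <params>: <params> is at the end, add FOLLOW(<params>) = { EOF, (, +, -, =, [, ] }.
In <params> -> <params> <stmt> <stmt> <factor>: add FIRST(<stmt> <stmt> <factor>)\{epsilon} = { (, +, -, =, [ }.
  Since <stmt> <stmt> <factor> is nullable, also add FOLLOW(<params>) = { EOF, (, +, -, =, [, ] }.
In <stmt> -> <rest> <params> ] +: add FIRST(] +) = { ] }.
In <decls> -> <params> <params>: add FIRST(<params>) = { +, ] }.
In <decls> -> <params> <params>: <params> is at the end, add FOLLOW(<decls>) = { ] }.
Union: FOLLOW(<params>) = { EOF, (, +, -, =, [, ] }.

{ EOF, (, +, -, =, [, ] }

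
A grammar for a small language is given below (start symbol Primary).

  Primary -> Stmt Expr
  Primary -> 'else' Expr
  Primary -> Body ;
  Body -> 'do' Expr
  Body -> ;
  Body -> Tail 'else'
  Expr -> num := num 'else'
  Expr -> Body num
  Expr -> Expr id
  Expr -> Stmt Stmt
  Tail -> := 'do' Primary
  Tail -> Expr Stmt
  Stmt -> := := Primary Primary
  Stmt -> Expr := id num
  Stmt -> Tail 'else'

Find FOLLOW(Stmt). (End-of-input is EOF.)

{ EOF, 'do', 'else', :=, ;, id, num }

In Primary -> Stmt Expr: add FIRST(Expr) = { 'do', :=, ;, num }.
In Expr -> Stmt Stmt: add FIRST(Stmt) = { 'do', :=, ;, num }.
In Expr -> Stmt Stmt: Stmt is at the end, add FOLLOW(Expr) = { EOF, 'do', 'else', :=, ;, id, num }.
In Tail -> Expr Stmt: Stmt is at the end, add FOLLOW(Tail) = { 'else' }.
Union: FOLLOW(Stmt) = { EOF, 'do', 'else', :=, ;, id, num }.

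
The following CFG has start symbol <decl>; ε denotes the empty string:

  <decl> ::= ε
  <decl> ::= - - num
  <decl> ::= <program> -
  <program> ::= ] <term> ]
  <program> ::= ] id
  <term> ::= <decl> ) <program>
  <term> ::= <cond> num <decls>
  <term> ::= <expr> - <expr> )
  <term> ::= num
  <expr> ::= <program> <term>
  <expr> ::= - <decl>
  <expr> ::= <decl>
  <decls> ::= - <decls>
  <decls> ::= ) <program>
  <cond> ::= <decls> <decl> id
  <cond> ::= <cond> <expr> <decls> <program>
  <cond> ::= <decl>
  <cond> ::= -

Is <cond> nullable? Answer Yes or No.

Yes

<cond> ::= <decl> and each of <decl> is nullable, so <cond> ⇒* ε.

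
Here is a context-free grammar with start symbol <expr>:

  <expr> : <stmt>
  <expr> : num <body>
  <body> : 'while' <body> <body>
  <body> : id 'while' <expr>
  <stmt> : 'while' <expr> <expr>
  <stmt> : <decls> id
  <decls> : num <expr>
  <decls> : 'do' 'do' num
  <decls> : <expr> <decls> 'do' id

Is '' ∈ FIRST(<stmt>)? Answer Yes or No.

No

No nonterminal in this grammar is nullable.
No production of <stmt> has an RHS whose symbols are all nullable, so <stmt> is not nullable.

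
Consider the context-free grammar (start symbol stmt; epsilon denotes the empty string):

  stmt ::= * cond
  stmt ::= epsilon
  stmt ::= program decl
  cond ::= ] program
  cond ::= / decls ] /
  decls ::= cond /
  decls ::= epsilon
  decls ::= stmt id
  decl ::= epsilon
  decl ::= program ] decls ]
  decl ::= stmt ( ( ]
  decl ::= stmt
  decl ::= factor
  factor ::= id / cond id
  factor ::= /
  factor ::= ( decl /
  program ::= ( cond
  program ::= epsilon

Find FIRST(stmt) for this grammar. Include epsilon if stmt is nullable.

{ (, *, /, ], id, epsilon }

stmt ::= * cond contributes {*}.
stmt ::= epsilon contributes epsilon.
From stmt ::= program decl: program, decl nullable, take FIRST(program) ∪ FIRST(decl) = { (, *, /, ], id }; also epsilon since the whole RHS is nullable.
Union: FIRST(stmt) = { (, *, /, ], id, epsilon }.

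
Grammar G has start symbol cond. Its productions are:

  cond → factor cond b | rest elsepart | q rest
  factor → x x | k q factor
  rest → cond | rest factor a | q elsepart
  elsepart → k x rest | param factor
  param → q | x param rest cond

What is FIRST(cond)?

From cond → factor cond b: add FIRST(factor) = { k, x }.
From cond → rest elsepart: add FIRST(rest) = { k, q, x }.
cond → q rest contributes {q}.
Union: FIRST(cond) = { k, q, x }.

{ k, q, x }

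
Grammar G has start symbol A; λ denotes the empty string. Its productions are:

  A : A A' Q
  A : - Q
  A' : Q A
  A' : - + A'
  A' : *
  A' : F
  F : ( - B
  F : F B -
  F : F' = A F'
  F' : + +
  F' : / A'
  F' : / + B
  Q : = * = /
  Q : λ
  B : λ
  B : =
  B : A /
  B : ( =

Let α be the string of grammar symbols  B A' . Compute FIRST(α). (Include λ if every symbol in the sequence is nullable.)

Add FIRST(B)\{λ} = { (, -, = }; B is nullable, continue.
Add FIRST(A') = { (, *, +, -, /, = }; A' is not nullable, stop.

{ (, *, +, -, /, = }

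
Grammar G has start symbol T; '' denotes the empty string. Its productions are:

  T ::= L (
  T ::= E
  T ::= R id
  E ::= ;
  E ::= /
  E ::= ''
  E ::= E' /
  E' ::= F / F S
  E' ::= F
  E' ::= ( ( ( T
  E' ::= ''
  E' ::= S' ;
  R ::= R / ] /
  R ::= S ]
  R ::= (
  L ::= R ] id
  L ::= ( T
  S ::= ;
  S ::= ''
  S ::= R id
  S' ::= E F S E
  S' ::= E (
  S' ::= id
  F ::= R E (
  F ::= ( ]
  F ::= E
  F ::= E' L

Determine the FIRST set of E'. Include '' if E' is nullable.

{ (, /, ;, ], id, '' }

From E' ::= F / F S: F nullable, take FIRST(F) ∪ {/} = { (, /, ;, ], id }.
From E' ::= F: add FIRST(F) = { (, /, ;, ], id, '' } (including '' since F is nullable).
E' ::= ( ( ( T contributes {(}.
E' ::= '' contributes ''.
From E' ::= S' ;: S' nullable, take FIRST(S') ∪ {;} = { (, /, ;, ], id }.
Union: FIRST(E') = { (, /, ;, ], id, '' }.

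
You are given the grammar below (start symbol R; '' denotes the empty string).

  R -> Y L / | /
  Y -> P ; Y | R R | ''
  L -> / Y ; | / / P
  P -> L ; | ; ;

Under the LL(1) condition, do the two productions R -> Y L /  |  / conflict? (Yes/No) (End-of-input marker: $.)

FIRST(Y L /) = { /, ; } and FIRST(/) = { / }.
Both contain /, so the two alternatives are not disjoint — LL(1) conflict.

Yes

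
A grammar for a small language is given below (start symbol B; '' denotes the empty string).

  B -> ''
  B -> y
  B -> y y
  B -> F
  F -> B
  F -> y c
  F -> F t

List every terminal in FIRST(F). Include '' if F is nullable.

From F -> B: add FIRST(B) = { t, y, '' } (including '' since B is nullable).
F -> y c contributes {y}.
From F -> F t: F nullable, take FIRST(F) ∪ {t} = { t, y }.
Union: FIRST(F) = { t, y, '' }.

{ t, y, '' }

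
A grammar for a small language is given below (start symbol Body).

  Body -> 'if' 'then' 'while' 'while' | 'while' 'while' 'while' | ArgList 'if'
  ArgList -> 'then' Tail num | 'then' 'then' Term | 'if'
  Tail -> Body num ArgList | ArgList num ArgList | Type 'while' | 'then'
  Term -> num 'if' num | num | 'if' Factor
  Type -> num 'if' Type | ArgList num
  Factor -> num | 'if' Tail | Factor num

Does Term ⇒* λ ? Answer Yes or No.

No

No nonterminal in this grammar is nullable.
No production of Term has an RHS whose symbols are all nullable, so Term is not nullable.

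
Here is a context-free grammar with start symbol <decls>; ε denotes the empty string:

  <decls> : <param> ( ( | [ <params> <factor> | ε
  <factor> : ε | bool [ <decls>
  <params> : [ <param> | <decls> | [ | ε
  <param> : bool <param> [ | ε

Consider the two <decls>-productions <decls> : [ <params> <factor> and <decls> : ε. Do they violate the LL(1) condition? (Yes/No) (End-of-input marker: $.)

No

FIRST([ <params> <factor>) = { [ } and FIRST(ε) = { ε }.
The second is nullable but FOLLOW(<decls>) = { $, bool } is disjoint from FIRST of the first.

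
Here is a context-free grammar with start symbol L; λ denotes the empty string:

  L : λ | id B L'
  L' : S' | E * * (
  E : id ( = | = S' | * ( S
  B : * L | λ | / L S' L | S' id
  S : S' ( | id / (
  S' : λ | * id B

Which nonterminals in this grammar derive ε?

{ B, L, L', S' }

Directly nullable (have an λ-production): L, B, S'.
L' : S' with every symbol nullable, so L' is nullable.
No other nonterminal has a production whose RHS symbols are all nullable.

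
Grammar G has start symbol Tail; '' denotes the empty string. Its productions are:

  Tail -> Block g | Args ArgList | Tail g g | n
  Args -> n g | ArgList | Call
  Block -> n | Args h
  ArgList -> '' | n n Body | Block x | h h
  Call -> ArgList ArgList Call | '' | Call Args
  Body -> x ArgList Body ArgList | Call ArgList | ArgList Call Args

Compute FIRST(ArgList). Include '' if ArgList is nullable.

ArgList -> '' contributes ''.
ArgList -> n n Body contributes {n}.
From ArgList -> Block x: add FIRST(Block) = { h, n }.
ArgList -> h h contributes {h}.
Union: FIRST(ArgList) = { h, n, '' }.

{ h, n, '' }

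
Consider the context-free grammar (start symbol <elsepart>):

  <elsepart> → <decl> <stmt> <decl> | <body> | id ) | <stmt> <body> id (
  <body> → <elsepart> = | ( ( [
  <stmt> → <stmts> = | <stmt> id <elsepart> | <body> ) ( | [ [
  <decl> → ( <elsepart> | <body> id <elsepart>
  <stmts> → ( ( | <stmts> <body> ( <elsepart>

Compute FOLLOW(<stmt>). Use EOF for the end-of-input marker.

In <elsepart> → <decl> <stmt> <decl>: add FIRST(<decl>) = { (, [, id }.
In <elsepart> → <stmt> <body> id (: add FIRST(<body> id () = { (, [, id }.
In <stmt> → <stmt> id <elsepart>: add FIRST(id <elsepart>) = { id }.
Union: FOLLOW(<stmt>) = { (, [, id }.

{ (, [, id }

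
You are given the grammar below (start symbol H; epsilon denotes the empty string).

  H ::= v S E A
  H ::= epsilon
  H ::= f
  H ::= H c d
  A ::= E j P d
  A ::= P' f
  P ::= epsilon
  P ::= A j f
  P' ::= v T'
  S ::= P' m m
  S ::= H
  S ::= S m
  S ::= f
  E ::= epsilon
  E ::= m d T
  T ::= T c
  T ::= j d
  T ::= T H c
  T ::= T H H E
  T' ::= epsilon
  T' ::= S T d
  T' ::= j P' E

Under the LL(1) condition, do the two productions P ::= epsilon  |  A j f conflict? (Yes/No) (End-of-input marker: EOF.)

FIRST(epsilon) = { epsilon } and FIRST(A j f) = { j, m, v }.
The first is nullable but FOLLOW(P) = { d } is disjoint from FIRST of the second.

No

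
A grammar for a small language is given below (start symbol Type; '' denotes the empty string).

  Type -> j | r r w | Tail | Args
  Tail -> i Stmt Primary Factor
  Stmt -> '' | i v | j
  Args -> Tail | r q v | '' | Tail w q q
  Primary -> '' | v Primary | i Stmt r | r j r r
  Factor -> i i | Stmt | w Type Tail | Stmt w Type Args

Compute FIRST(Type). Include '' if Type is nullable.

Type -> j contributes {j}.
Type -> r r w contributes {r}.
From Type -> Tail: add FIRST(Tail) = { i }.
From Type -> Args: add FIRST(Args) = { i, r, '' } (including '' since Args is nullable).
Union: FIRST(Type) = { i, j, r, '' }.

{ i, j, r, '' }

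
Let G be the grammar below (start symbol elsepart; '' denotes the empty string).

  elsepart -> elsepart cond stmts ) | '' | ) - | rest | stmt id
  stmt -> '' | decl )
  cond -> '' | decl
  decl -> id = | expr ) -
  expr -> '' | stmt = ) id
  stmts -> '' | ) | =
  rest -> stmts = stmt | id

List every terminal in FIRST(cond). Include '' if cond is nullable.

cond -> '' contributes ''.
From cond -> decl: add FIRST(decl) = { ), =, id }.
Union: FIRST(cond) = { ), =, id, '' }.

{ ), =, id, '' }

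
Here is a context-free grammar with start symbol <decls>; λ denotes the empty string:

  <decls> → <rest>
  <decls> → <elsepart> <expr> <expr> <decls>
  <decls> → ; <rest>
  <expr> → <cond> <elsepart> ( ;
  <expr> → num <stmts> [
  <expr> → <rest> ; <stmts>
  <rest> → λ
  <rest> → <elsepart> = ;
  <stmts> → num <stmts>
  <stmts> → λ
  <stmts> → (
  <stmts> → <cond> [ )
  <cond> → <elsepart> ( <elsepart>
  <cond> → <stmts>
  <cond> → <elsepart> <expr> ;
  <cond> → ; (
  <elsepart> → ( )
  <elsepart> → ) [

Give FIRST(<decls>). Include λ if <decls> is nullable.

From <decls> → <rest>: add FIRST(<rest>) = { (, ), λ } (including λ since <rest> is nullable).
From <decls> → <elsepart> <expr> <expr> <decls>: add FIRST(<elsepart>) = { (, ) }.
<decls> → ; <rest> contributes {;}.
Union: FIRST(<decls>) = { (, ), ;, λ }.

{ (, ), ;, λ }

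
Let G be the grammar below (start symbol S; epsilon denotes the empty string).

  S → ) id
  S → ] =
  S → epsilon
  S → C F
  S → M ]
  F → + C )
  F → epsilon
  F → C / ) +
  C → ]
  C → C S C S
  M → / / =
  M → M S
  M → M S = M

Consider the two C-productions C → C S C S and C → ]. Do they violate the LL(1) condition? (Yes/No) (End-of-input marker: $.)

Yes

FIRST(C S C S) = { ] } and FIRST(]) = { ] }.
Both contain ], so the two alternatives are not disjoint — LL(1) conflict.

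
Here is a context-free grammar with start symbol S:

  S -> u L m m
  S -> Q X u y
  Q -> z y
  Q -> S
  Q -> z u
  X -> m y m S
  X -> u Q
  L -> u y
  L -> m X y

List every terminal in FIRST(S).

S -> u L m m contributes {u}.
From S -> Q X u y: add FIRST(Q) = { u, z }.
Union: FIRST(S) = { u, z }.

{ u, z }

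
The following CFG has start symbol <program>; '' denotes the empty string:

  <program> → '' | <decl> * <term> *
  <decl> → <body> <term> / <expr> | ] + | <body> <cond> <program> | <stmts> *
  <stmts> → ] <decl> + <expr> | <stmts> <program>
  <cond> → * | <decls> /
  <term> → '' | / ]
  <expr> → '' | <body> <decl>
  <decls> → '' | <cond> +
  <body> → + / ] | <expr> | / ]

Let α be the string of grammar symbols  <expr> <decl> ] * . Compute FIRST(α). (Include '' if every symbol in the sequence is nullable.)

Add FIRST(<expr>)\{''} = { *, +, /, ] }; <expr> is nullable, continue.
Add FIRST(<decl>) = { *, +, /, ] }; <decl> is not nullable, stop.

{ *, +, /, ] }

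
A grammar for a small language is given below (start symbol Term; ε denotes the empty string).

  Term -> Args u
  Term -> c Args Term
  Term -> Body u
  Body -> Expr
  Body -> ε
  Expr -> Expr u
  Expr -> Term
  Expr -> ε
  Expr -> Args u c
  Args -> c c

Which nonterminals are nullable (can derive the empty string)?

Directly nullable (have an ε-production): Body, Expr.
No other nonterminal has a production whose RHS symbols are all nullable.

{ Body, Expr }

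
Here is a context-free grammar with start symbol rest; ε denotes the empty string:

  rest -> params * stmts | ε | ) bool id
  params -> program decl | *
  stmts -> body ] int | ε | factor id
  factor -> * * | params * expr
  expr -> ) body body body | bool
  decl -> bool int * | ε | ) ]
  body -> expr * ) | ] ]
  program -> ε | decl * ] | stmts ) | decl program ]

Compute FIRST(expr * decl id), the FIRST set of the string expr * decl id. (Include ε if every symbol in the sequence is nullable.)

{ ), bool }

Add FIRST(expr) = { ), bool }; expr is not nullable, stop.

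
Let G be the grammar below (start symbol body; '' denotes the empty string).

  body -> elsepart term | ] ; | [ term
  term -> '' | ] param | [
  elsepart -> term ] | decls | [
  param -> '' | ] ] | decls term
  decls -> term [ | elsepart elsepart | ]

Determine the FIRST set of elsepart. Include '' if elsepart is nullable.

{ [, ] }

From elsepart -> term ]: term nullable, take FIRST(term) ∪ {]} = { [, ] }.
From elsepart -> decls: add FIRST(decls) = { [, ] }.
elsepart -> [ contributes {[}.
Union: FIRST(elsepart) = { [, ] }.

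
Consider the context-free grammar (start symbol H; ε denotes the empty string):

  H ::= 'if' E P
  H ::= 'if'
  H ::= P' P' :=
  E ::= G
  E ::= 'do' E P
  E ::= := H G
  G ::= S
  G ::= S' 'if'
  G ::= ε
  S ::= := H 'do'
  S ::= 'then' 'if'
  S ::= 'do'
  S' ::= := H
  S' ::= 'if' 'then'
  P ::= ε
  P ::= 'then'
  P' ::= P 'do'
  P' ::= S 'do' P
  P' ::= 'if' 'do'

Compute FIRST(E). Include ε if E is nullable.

{ 'do', 'if', 'then', :=, ε }

From E ::= G: add FIRST(G) = { 'do', 'if', 'then', :=, ε } (including ε since G is nullable).
E ::= 'do' E P contributes {'do'}.
E ::= := H G contributes {:=}.
Union: FIRST(E) = { 'do', 'if', 'then', :=, ε }.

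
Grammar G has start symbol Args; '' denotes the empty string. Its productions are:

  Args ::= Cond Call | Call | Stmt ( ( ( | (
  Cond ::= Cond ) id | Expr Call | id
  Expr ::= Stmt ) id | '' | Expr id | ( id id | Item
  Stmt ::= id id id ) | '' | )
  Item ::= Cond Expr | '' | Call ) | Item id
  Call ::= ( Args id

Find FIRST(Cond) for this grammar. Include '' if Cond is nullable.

{ (, ), id }

From Cond ::= Cond ) id: add FIRST(Cond) = { (, ), id }.
From Cond ::= Expr Call: Expr nullable, take FIRST(Expr) ∪ FIRST(Call) = { (, ), id }.
Cond ::= id contributes {id}.
Union: FIRST(Cond) = { (, ), id }.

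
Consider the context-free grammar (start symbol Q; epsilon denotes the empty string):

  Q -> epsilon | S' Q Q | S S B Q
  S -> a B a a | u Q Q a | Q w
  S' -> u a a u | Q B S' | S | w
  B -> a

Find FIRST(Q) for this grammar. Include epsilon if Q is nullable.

{ a, u, w, epsilon }

Q -> epsilon contributes epsilon.
From Q -> S' Q Q: add FIRST(S') = { a, u, w }.
From Q -> S S B Q: add FIRST(S) = { a, u, w }.
Union: FIRST(Q) = { a, u, w, epsilon }.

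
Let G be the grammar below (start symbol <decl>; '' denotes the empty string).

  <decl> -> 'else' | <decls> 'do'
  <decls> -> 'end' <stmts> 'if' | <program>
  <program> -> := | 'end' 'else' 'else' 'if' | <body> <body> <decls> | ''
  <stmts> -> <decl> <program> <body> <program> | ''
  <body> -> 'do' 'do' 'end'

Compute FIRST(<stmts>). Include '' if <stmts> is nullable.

{ 'do', 'else', 'end', :=, '' }

From <stmts> -> <decl> <program> <body> <program>: add FIRST(<decl>) = { 'do', 'else', 'end', := }.
<stmts> -> '' contributes ''.
Union: FIRST(<stmts>) = { 'do', 'else', 'end', :=, '' }.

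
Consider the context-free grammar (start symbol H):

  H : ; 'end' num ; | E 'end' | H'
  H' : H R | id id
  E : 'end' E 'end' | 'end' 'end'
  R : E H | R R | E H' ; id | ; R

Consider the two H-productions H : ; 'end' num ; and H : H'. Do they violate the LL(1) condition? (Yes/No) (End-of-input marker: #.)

FIRST(; 'end' num ;) = { ; } and FIRST(H') = { 'end', ;, id }.
Both contain ;, so the two alternatives are not disjoint — LL(1) conflict.

Yes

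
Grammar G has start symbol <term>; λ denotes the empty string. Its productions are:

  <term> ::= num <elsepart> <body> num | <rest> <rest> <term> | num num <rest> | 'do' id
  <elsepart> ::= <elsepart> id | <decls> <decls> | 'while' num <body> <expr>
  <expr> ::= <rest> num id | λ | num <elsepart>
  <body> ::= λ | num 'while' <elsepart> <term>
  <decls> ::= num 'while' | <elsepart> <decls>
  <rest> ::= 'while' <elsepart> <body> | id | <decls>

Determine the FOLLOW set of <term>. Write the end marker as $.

{ $, 'do', 'while', id, num }

<term> is the start symbol, so $ ∈ FOLLOW(<term>).
In <term> ::= <rest> <rest> <term>: <term> is at the end, add FOLLOW(<term>) = { $, 'do', 'while', id, num }.
In <body> ::= num 'while' <elsepart> <term>: <term> is at the end, add FOLLOW(<body>) = { $, 'do', 'while', id, num }.
Union: FOLLOW(<term>) = { $, 'do', 'while', id, num }.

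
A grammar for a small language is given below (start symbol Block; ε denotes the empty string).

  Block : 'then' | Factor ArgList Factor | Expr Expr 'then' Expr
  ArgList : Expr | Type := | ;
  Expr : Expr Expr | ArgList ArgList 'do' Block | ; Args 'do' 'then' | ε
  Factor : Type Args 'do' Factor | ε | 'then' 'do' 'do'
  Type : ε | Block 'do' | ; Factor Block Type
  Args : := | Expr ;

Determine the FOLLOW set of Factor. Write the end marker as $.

In Block : Factor ArgList Factor: add FIRST(ArgList Factor)\{ε} = { 'do', 'then', :=, ; }.
  Since ArgList Factor is nullable, also add FOLLOW(Block) = { $, 'do', 'then', :=, ; }.
In Block : Factor ArgList Factor: Factor is at the end, add FOLLOW(Block) = { $, 'do', 'then', :=, ; }.
In Factor : Type Args 'do' Factor: Factor is at the end, add FOLLOW(Factor) = { $, 'do', 'then', :=, ; }.
In Type : ; Factor Block Type: add FIRST(Block Type)\{ε} = { 'do', 'then', :=, ; }.
  Since Block Type is nullable, also add FOLLOW(Type) = { 'do', 'then', :=, ; }.
Union: FOLLOW(Factor) = { $, 'do', 'then', :=, ; }.

{ $, 'do', 'then', :=, ; }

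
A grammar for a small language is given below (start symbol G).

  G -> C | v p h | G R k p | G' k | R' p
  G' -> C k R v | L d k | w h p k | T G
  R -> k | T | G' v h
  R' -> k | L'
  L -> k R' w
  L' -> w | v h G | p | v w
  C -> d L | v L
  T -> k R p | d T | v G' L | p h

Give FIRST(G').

{ d, k, p, v, w }

From G' -> C k R v: add FIRST(C) = { d, v }.
From G' -> L d k: add FIRST(L) = { k }.
G' -> w h p k contributes {w}.
From G' -> T G: add FIRST(T) = { d, k, p, v }.
Union: FIRST(G') = { d, k, p, v, w }.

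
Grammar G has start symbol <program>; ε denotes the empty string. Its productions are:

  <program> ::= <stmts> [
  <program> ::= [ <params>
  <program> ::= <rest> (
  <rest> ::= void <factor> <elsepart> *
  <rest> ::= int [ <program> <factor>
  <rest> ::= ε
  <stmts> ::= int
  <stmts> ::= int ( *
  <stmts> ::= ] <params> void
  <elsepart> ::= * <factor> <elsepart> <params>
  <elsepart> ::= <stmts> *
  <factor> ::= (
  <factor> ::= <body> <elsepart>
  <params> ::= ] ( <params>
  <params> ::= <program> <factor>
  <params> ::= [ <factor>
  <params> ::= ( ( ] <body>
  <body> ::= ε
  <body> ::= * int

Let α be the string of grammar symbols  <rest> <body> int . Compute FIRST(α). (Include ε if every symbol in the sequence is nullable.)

{ *, int, void }

Add FIRST(<rest>)\{ε} = { int, void }; <rest> is nullable, continue.
Add FIRST(<body>)\{ε} = { * }; <body> is nullable, continue.
int is a terminal; add {int} and stop.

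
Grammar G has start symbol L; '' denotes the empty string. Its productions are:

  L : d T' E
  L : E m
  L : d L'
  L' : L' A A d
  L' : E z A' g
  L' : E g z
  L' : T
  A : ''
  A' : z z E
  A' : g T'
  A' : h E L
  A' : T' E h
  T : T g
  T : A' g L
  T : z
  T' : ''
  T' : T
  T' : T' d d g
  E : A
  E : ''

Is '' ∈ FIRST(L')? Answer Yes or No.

Nullable nonterminals: A, E, T'.
No production of L' has an RHS whose symbols are all nullable, so L' is not nullable.

No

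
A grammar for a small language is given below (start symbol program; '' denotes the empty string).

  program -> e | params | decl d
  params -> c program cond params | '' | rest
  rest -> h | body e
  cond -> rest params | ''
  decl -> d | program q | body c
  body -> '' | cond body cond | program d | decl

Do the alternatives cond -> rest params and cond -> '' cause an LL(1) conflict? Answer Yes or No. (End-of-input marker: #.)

FIRST(rest params) = { c, d, e, h, q } and FIRST('') = { '' }.
The second alternative is nullable and FOLLOW(cond) = { #, c, d, e, h, q } shares c with FIRST of the first — conflict.

Yes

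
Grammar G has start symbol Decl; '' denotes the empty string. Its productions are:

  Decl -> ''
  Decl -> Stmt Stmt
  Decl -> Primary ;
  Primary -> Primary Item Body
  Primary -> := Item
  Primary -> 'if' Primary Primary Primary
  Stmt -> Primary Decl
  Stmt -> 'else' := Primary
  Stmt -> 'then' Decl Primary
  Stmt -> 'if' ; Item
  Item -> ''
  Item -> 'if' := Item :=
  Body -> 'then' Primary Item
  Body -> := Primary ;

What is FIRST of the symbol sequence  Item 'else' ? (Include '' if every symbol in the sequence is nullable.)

Add FIRST(Item)\{''} = { 'if' }; Item is nullable, continue.
'else' is a terminal; add {'else'} and stop.

{ 'else', 'if' }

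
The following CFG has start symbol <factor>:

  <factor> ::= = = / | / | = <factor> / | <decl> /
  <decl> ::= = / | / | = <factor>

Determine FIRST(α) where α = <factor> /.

{ /, = }

Add FIRST(<factor>) = { /, = }; <factor> is not nullable, stop.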